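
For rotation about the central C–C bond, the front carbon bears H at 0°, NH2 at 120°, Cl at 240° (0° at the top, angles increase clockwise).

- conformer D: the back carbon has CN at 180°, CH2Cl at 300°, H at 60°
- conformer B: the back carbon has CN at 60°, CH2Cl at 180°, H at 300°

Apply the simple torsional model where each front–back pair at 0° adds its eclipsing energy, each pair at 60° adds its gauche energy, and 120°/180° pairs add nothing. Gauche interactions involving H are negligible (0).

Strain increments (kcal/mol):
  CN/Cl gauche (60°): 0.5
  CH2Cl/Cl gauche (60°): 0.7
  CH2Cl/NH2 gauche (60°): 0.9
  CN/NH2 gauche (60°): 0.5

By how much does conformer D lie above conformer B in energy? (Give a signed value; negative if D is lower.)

D (staggered): NH2–CN gauche, Cl–CN gauche, Cl–CH2Cl gauche; 0.5 + 0.5 + 0.7 = 1.7 kcal/mol.
B (staggered): NH2–CN gauche, NH2–CH2Cl gauche, Cl–CH2Cl gauche; 0.5 + 0.9 + 0.7 = 2.1 kcal/mol.
E(D) − E(B) = 1.7 − 2.1 = -0.4 kcal/mol.

-0.4 kcal/mol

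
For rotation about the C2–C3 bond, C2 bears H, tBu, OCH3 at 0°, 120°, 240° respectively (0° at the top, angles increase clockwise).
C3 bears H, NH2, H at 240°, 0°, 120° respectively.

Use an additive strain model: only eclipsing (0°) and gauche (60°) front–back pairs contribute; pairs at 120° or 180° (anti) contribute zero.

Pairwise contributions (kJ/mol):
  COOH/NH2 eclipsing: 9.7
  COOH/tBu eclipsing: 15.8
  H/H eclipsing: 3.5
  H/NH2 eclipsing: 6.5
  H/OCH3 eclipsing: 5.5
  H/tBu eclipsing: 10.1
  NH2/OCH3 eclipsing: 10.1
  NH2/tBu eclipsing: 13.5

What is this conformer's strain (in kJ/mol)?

This conformer is eclipsed. H at 0° is eclipsed with NH2 at 0° (6.5); tBu at 120° is eclipsed with H at 120° (10.1); OCH3 at 240° is eclipsed with H at 240° (5.5). Total 22.1 kJ/mol.

22.1 kJ/mol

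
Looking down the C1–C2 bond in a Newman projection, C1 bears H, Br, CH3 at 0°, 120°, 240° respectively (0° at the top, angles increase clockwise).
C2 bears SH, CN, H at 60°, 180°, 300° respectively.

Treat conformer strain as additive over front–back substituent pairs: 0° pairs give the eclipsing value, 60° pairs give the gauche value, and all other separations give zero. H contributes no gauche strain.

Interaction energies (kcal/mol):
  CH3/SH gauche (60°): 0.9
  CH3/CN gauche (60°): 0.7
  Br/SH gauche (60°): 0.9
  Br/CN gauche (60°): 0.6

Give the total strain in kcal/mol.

This conformer is staggered. Br at 120° is gauche with SH at 60° (0.9); Br at 120° is gauche with CN at 180° (0.6); CH3 at 240° is gauche with CN at 180° (0.7). Total 2.2 kcal/mol.

2.2 kcal/mol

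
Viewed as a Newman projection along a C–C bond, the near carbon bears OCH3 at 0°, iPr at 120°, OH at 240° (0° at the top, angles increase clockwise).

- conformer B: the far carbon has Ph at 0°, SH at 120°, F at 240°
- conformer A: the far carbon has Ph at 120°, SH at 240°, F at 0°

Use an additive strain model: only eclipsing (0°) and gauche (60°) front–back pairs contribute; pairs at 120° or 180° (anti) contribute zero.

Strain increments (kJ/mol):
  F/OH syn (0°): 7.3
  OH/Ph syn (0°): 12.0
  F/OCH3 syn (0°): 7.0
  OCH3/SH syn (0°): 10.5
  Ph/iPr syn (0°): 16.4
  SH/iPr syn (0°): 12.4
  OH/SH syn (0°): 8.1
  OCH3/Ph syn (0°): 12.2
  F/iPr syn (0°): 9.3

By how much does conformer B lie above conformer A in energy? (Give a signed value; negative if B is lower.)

B is eclipsed. OCH3 at 0° is eclipsed with Ph at 0° (12.2); iPr at 120° is eclipsed with SH at 120° (12.4); OH at 240° is eclipsed with F at 240° (7.3). Total 31.9 kJ/mol.
A is eclipsed. OCH3 at 0° is eclipsed with F at 0° (7.0); iPr at 120° is eclipsed with Ph at 120° (16.4); OH at 240° is eclipsed with SH at 240° (8.1). Total 31.5 kJ/mol.
E(B) − E(A) = 31.9 − 31.5 = +0.4 kJ/mol.

+0.4 kJ/mol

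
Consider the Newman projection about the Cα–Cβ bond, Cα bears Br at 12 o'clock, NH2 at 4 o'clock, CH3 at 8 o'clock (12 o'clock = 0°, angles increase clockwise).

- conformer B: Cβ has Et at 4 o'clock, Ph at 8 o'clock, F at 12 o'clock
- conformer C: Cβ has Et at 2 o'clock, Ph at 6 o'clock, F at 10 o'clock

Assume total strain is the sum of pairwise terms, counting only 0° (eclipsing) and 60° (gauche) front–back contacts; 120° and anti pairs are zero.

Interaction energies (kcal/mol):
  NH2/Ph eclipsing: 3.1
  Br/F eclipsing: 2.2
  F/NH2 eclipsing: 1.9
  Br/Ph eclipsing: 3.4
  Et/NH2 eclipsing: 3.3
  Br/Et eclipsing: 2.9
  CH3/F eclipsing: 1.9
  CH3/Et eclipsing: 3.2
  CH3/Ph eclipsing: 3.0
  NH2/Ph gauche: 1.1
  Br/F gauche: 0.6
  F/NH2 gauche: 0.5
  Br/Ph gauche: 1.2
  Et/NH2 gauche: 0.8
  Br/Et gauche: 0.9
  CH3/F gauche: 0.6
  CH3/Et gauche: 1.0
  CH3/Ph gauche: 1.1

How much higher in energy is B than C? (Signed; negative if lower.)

+3.4 kcal/mol

B is eclipsed. Br at 0° is eclipsed with F at 0° (2.2); NH2 at 120° is eclipsed with Et at 120° (3.3); CH3 at 240° is eclipsed with Ph at 240° (3.0). Total 8.5 kcal/mol.
C is staggered. Br at 0° is gauche with Et at 60° (0.9); Br at 0° is gauche with F at 300° (0.6); NH2 at 120° is gauche with Et at 60° (0.8); NH2 at 120° is gauche with Ph at 180° (1.1); CH3 at 240° is gauche with Ph at 180° (1.1); CH3 at 240° is gauche with F at 300° (0.6). Total 5.1 kcal/mol.
E(B) − E(C) = 8.5 − 5.1 = +3.4 kcal/mol.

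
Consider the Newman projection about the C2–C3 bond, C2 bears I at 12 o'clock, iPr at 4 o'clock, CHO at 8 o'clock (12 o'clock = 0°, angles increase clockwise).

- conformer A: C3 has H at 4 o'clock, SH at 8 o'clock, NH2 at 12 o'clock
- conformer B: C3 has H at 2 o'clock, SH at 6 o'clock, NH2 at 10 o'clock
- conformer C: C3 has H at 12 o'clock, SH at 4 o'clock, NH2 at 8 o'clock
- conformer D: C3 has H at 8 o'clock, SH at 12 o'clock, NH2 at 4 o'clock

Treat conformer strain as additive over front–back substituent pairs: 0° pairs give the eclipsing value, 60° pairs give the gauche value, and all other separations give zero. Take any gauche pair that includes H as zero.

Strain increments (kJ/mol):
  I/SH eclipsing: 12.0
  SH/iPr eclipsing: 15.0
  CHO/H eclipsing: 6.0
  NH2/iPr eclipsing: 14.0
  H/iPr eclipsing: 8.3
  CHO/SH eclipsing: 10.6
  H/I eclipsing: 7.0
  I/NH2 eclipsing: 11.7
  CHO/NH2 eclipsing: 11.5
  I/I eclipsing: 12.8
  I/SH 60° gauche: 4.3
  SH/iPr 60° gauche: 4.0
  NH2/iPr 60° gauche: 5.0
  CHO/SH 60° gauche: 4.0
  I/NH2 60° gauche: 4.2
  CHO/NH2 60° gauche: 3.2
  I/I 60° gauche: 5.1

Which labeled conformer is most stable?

A (eclipsed): I–NH2 eclipsed, iPr–H eclipsed, CHO–SH eclipsed; 11.7 + 8.3 + 10.6 = 30.6 kJ/mol.
B (staggered): I–NH2 gauche, iPr–SH gauche, CHO–SH gauche, CHO–NH2 gauche; 4.2 + 4.0 + 4.0 + 3.2 = 15.4 kJ/mol.
C (eclipsed): I–H eclipsed, iPr–SH eclipsed, CHO–NH2 eclipsed; 7.0 + 15.0 + 11.5 = 33.5 kJ/mol.
D (eclipsed): I–SH eclipsed, iPr–NH2 eclipsed, CHO–H eclipsed; 12.0 + 14.0 + 6.0 = 32.0 kJ/mol.
B has the lowest total (15.4 kJ/mol).

B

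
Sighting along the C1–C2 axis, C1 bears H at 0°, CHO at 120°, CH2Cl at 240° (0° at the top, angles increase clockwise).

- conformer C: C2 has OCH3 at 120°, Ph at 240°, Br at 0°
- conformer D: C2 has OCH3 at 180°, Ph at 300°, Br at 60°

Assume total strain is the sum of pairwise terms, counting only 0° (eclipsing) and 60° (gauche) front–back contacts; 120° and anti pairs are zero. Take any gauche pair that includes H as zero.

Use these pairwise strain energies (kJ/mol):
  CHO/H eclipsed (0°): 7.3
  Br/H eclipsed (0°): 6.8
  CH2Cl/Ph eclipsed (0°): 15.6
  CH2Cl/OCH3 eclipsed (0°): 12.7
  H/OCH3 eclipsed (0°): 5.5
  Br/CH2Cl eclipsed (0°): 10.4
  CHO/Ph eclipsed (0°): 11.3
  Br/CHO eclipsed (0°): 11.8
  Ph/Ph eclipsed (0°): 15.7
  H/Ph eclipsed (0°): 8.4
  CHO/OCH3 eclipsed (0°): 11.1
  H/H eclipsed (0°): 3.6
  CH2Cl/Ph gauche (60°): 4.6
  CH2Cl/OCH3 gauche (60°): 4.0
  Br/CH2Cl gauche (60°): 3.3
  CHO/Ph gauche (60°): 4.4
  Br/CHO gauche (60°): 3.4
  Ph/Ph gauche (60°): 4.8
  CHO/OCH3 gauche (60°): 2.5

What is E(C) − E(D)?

C (eclipsed): H(0°)/Br(0°) eclipsed 6.8; CHO(120°)/OCH3(120°) eclipsed 11.1; CH2Cl(240°)/Ph(240°) eclipsed 15.6 → 33.5 kJ/mol.
D (staggered): CHO(120°)/OCH3(180°) gauche 2.5; CHO(120°)/Br(60°) gauche 3.4; CH2Cl(240°)/OCH3(180°) gauche 4.0; CH2Cl(240°)/Ph(300°) gauche 4.6 → 14.5 kJ/mol.
E(C) − E(D) = 33.5 − 14.5 = +19.0 kJ/mol.

+19.0 kJ/mol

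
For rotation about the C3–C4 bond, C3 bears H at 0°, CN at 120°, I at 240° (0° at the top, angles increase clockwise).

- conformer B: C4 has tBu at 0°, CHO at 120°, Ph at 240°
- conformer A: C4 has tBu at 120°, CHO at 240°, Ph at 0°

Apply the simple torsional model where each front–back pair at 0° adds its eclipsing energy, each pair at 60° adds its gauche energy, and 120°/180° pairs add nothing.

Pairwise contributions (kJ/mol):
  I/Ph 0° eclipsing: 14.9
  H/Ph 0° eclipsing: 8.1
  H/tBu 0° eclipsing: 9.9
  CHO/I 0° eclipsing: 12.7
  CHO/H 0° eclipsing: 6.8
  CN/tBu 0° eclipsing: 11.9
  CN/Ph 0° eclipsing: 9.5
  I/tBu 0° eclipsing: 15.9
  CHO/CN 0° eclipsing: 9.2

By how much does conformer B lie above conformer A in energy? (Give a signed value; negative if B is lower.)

B (eclipsed): H(0°)/tBu(0°) eclipsed 9.9; CN(120°)/CHO(120°) eclipsed 9.2; I(240°)/Ph(240°) eclipsed 14.9 → 34.0 kJ/mol.
A (eclipsed): H(0°)/Ph(0°) eclipsed 8.1; CN(120°)/tBu(120°) eclipsed 11.9; I(240°)/CHO(240°) eclipsed 12.7 → 32.7 kJ/mol.
E(B) − E(A) = 34.0 − 32.7 = +1.3 kJ/mol.

+1.3 kJ/mol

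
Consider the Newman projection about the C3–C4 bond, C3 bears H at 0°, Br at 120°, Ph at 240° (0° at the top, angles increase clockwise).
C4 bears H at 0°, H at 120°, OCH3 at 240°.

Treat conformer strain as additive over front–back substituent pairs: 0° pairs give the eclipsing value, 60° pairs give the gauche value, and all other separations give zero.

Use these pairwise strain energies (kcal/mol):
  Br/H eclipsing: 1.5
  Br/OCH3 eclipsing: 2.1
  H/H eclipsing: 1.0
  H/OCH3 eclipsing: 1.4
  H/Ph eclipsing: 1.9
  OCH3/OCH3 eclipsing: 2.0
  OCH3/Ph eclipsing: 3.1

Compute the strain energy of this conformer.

5.6 kcal/mol

This conformer (eclipsed): H(0°)/H(0°) eclipsed 1.0; Br(120°)/H(120°) eclipsed 1.5; Ph(240°)/OCH3(240°) eclipsed 3.1 → 5.6 kcal/mol.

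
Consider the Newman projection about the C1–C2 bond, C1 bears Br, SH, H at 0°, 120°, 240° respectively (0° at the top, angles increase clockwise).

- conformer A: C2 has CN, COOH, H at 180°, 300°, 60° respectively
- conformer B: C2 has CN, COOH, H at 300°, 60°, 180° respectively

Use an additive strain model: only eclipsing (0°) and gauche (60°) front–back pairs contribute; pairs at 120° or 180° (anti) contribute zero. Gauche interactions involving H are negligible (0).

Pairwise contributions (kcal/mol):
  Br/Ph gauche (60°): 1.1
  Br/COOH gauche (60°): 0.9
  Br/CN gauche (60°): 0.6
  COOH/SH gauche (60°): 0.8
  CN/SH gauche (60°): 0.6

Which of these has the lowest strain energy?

A (staggered): Br(0°)/COOH(300°) gauche 0.9; SH(120°)/CN(180°) gauche 0.6 → 1.5 kcal/mol.
B (staggered): Br(0°)/CN(300°) gauche 0.6; Br(0°)/COOH(60°) gauche 0.9; SH(120°)/COOH(60°) gauche 0.8 → 2.3 kcal/mol.
A has the lowest total (1.5 kcal/mol).

A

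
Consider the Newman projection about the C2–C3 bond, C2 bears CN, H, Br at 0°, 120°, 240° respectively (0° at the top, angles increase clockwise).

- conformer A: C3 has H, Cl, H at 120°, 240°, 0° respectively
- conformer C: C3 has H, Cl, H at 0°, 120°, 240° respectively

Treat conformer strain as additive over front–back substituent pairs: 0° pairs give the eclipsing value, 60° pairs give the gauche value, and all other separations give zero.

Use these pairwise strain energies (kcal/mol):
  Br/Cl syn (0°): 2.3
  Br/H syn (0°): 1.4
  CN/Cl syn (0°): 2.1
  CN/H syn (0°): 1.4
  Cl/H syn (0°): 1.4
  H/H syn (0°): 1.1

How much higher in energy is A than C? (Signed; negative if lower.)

A (eclipsed): CN(0°)/H(0°) eclipsed 1.4; H(120°)/H(120°) eclipsed 1.1; Br(240°)/Cl(240°) eclipsed 2.3 → 4.8 kcal/mol.
C (eclipsed): CN(0°)/H(0°) eclipsed 1.4; H(120°)/Cl(120°) eclipsed 1.4; Br(240°)/H(240°) eclipsed 1.4 → 4.2 kcal/mol.
E(A) − E(C) = 4.8 − 4.2 = +0.6 kcal/mol.

+0.6 kcal/mol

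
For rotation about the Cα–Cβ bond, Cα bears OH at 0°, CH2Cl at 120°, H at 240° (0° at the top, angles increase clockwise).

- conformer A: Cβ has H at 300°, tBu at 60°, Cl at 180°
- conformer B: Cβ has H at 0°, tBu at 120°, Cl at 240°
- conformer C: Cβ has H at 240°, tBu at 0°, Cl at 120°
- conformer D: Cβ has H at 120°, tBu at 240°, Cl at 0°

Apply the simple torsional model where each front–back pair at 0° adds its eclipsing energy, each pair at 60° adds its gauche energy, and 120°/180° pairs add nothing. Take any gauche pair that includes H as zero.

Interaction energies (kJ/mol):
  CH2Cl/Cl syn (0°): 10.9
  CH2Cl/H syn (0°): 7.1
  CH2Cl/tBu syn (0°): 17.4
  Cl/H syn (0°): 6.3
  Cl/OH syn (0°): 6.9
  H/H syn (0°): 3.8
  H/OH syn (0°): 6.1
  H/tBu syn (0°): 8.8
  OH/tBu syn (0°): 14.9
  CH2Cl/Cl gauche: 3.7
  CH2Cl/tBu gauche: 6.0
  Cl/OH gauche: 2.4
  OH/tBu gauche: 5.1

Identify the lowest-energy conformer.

A (staggered): OH(0°)/tBu(60°) gauche 5.1; CH2Cl(120°)/tBu(60°) gauche 6.0; CH2Cl(120°)/Cl(180°) gauche 3.7 → 14.8 kJ/mol.
B (eclipsed): OH(0°)/H(0°) eclipsed 6.1; CH2Cl(120°)/tBu(120°) eclipsed 17.4; H(240°)/Cl(240°) eclipsed 6.3 → 29.8 kJ/mol.
C (eclipsed): OH(0°)/tBu(0°) eclipsed 14.9; CH2Cl(120°)/Cl(120°) eclipsed 10.9; H(240°)/H(240°) eclipsed 3.8 → 29.6 kJ/mol.
D (eclipsed): OH(0°)/Cl(0°) eclipsed 6.9; CH2Cl(120°)/H(120°) eclipsed 7.1; H(240°)/tBu(240°) eclipsed 8.8 → 22.8 kJ/mol.
A has the lowest total (14.8 kJ/mol).

A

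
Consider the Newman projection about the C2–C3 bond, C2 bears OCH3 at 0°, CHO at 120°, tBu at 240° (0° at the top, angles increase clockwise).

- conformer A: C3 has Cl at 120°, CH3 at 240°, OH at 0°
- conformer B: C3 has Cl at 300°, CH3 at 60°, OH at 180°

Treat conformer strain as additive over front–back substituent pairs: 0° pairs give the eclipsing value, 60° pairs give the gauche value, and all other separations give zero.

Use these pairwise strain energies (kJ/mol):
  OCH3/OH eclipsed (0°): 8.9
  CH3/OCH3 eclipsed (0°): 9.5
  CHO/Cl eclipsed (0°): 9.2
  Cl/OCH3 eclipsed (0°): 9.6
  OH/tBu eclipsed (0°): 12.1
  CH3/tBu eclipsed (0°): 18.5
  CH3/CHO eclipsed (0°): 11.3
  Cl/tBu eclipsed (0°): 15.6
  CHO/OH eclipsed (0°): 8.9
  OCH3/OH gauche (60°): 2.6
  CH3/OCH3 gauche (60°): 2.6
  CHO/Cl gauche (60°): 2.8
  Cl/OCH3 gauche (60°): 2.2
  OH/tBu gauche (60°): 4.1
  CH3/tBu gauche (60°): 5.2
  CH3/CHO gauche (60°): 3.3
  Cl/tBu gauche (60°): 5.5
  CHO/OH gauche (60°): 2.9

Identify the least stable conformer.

A

A (eclipsed): OCH3(0°)/OH(0°) eclipsed 8.9; CHO(120°)/Cl(120°) eclipsed 9.2; tBu(240°)/CH3(240°) eclipsed 18.5 → 36.6 kJ/mol.
B (staggered): OCH3(0°)/Cl(300°) gauche 2.2; OCH3(0°)/CH3(60°) gauche 2.6; CHO(120°)/CH3(60°) gauche 3.3; CHO(120°)/OH(180°) gauche 2.9; tBu(240°)/Cl(300°) gauche 5.5; tBu(240°)/OH(180°) gauche 4.1 → 20.6 kJ/mol.
A has the highest total (36.6 kJ/mol).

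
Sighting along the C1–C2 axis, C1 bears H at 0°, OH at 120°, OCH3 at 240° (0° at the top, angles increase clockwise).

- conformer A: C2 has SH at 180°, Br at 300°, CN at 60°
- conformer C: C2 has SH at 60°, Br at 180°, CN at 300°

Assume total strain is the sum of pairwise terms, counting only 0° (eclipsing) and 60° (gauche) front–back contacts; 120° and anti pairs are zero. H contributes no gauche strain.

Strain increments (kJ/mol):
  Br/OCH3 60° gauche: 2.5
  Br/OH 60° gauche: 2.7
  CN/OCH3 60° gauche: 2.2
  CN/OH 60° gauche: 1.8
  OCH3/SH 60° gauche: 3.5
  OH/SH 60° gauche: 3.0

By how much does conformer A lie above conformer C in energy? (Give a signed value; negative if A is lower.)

+0.4 kJ/mol

A is staggered. OH at 120° is gauche with SH at 180° (3.0); OH at 120° is gauche with CN at 60° (1.8); OCH3 at 240° is gauche with SH at 180° (3.5); OCH3 at 240° is gauche with Br at 300° (2.5). Total 10.8 kJ/mol.
C is staggered. OH at 120° is gauche with SH at 60° (3.0); OH at 120° is gauche with Br at 180° (2.7); OCH3 at 240° is gauche with Br at 180° (2.5); OCH3 at 240° is gauche with CN at 300° (2.2). Total 10.4 kJ/mol.
E(A) − E(C) = 10.8 − 10.4 = +0.4 kJ/mol.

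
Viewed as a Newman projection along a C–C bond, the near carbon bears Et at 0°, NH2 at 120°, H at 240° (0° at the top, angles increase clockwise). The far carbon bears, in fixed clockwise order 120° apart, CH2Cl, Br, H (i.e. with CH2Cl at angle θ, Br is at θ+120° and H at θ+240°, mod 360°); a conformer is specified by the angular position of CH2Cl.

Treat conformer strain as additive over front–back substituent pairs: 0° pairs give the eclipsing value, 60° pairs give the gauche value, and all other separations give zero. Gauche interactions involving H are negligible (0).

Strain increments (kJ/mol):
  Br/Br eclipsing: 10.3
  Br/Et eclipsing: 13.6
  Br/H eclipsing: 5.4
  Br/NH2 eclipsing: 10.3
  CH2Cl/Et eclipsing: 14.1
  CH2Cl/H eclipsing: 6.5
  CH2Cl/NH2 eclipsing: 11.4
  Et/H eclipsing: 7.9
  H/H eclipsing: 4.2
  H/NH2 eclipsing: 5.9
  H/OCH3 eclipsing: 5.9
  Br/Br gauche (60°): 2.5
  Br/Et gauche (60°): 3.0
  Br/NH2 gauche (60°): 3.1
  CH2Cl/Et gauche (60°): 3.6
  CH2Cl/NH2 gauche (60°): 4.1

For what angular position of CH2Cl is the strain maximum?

CH2Cl at 0° (eclipsed): Et(0°)/CH2Cl(0°) eclipsed 14.1; NH2(120°)/Br(120°) eclipsed 10.3; H(240°)/H(240°) eclipsed 4.2 → 28.6 kJ/mol.
CH2Cl at 60° (staggered): Et(0°)/CH2Cl(60°) gauche 3.6; NH2(120°)/CH2Cl(60°) gauche 4.1; NH2(120°)/Br(180°) gauche 3.1 → 10.8 kJ/mol.
CH2Cl at 120° (eclipsed): Et(0°)/H(0°) eclipsed 7.9; NH2(120°)/CH2Cl(120°) eclipsed 11.4; H(240°)/Br(240°) eclipsed 5.4 → 24.7 kJ/mol.
CH2Cl at 180° (staggered): Et(0°)/Br(300°) gauche 3.0; NH2(120°)/CH2Cl(180°) gauche 4.1 → 7.1 kJ/mol.
CH2Cl at 240° (eclipsed): Et(0°)/Br(0°) eclipsed 13.6; NH2(120°)/H(120°) eclipsed 5.9; H(240°)/CH2Cl(240°) eclipsed 6.5 → 26.0 kJ/mol.
CH2Cl at 300° (staggered): Et(0°)/CH2Cl(300°) gauche 3.6; Et(0°)/Br(60°) gauche 3.0; NH2(120°)/Br(60°) gauche 3.1 → 9.7 kJ/mol.
The maximum (28.6 kJ/mol) occurs with CH2Cl at 0°.

0°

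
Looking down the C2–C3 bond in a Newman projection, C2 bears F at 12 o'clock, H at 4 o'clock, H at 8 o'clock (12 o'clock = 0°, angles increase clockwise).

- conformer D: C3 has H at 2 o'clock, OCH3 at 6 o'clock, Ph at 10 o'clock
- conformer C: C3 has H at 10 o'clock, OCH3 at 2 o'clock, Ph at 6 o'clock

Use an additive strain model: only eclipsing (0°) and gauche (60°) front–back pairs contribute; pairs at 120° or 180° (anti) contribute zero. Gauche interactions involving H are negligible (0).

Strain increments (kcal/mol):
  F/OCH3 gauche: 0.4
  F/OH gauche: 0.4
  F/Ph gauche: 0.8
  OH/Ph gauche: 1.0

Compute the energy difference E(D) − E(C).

+0.4 kcal/mol

D (staggered): F(0°)/Ph(300°) gauche 0.8 → 0.8 kcal/mol.
C (staggered): F(0°)/OCH3(60°) gauche 0.4 → 0.4 kcal/mol.
E(D) − E(C) = 0.8 − 0.4 = +0.4 kcal/mol.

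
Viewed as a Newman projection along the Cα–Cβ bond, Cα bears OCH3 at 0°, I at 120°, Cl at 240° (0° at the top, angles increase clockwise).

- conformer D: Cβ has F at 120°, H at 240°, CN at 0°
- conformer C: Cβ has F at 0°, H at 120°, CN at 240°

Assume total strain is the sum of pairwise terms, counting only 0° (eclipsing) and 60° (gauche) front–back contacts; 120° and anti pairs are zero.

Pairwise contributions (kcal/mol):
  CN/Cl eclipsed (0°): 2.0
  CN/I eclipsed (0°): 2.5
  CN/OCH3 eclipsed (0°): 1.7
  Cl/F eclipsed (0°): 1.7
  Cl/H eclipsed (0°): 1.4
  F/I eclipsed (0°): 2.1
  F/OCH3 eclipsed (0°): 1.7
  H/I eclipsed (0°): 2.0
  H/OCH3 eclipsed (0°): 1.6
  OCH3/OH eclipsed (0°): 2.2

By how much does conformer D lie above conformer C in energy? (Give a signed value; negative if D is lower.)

D (eclipsed): OCH3(0°)/CN(0°) eclipsed 1.7; I(120°)/F(120°) eclipsed 2.1; Cl(240°)/H(240°) eclipsed 1.4 → 5.2 kcal/mol.
C (eclipsed): OCH3(0°)/F(0°) eclipsed 1.7; I(120°)/H(120°) eclipsed 2.0; Cl(240°)/CN(240°) eclipsed 2.0 → 5.7 kcal/mol.
E(D) − E(C) = 5.2 − 5.7 = -0.5 kcal/mol.

-0.5 kcal/mol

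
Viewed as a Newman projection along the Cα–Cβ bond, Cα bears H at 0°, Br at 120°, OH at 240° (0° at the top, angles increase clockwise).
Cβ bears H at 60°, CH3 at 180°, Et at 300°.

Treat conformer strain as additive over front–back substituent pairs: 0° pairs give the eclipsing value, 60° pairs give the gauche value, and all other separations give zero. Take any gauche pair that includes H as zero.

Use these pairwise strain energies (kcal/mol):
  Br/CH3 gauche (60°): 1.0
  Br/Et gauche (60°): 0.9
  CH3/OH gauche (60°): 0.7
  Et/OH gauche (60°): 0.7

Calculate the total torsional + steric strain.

This conformer (staggered): Br(120°)/CH3(180°) gauche 1.0; OH(240°)/CH3(180°) gauche 0.7; OH(240°)/Et(300°) gauche 0.7 → 2.4 kcal/mol.

2.4 kcal/mol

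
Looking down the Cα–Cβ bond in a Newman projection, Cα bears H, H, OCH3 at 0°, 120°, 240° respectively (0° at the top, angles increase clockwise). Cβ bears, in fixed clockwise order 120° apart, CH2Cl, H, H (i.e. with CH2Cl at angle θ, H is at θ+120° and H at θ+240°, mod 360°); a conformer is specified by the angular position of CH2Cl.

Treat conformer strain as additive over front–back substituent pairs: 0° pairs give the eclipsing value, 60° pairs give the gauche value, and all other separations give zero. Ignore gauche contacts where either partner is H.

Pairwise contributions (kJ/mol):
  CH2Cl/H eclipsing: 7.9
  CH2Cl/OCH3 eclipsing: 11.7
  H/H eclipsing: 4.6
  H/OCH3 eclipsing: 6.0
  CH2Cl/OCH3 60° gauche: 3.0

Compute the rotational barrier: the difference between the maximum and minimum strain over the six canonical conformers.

CH2Cl at 0° (eclipsed): H(0°)/CH2Cl(0°) eclipsed 7.9; H(120°)/H(120°) eclipsed 4.6; OCH3(240°)/H(240°) eclipsed 6.0 → 18.5 kJ/mol.
CH2Cl at 60° (staggered): no non-H gauche contacts → 0.0 kJ/mol.
CH2Cl at 120° (eclipsed): H(0°)/H(0°) eclipsed 4.6; H(120°)/CH2Cl(120°) eclipsed 7.9; OCH3(240°)/H(240°) eclipsed 6.0 → 18.5 kJ/mol.
CH2Cl at 180° (staggered): OCH3(240°)/CH2Cl(180°) gauche 3.0 → 3.0 kJ/mol.
CH2Cl at 240° (eclipsed): H(0°)/H(0°) eclipsed 4.6; H(120°)/H(120°) eclipsed 4.6; OCH3(240°)/CH2Cl(240°) eclipsed 11.7 → 20.9 kJ/mol.
CH2Cl at 300° (staggered): OCH3(240°)/CH2Cl(300°) gauche 3.0 → 3.0 kJ/mol.
Max at 240° (20.9 kJ/mol), min at 60° (0.0 kJ/mol); barrier = 20.9 kJ/mol.

20.9 kJ/mol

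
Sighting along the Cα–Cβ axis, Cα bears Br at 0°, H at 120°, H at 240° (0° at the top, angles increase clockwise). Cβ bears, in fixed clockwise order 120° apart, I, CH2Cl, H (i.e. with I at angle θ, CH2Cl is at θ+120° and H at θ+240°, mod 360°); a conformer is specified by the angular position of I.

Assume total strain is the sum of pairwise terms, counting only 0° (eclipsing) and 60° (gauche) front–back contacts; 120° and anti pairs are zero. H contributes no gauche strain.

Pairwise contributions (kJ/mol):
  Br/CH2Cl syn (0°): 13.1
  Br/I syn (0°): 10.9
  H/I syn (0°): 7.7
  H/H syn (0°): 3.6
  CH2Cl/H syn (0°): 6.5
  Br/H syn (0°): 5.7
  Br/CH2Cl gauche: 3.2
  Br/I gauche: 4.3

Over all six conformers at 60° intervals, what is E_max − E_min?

I at 0° (eclipsed): Br–I eclipsed, H–CH2Cl eclipsed, H–H eclipsed; 10.9 + 6.5 + 3.6 = 21.0 kJ/mol.
I at 60° (staggered): Br–I gauche; 4.3 = 4.3 kJ/mol.
I at 120° (eclipsed): Br–H eclipsed, H–I eclipsed, H–CH2Cl eclipsed; 5.7 + 7.7 + 6.5 = 19.9 kJ/mol.
I at 180° (staggered): Br–CH2Cl gauche; 3.2 = 3.2 kJ/mol.
I at 240° (eclipsed): Br–CH2Cl eclipsed, H–H eclipsed, H–I eclipsed; 13.1 + 3.6 + 7.7 = 24.4 kJ/mol.
I at 300° (staggered): Br–I gauche, Br–CH2Cl gauche; 4.3 + 3.2 = 7.5 kJ/mol.
Max at 240° (24.4 kJ/mol), min at 180° (3.2 kJ/mol); barrier = 21.2 kJ/mol.

21.2 kJ/mol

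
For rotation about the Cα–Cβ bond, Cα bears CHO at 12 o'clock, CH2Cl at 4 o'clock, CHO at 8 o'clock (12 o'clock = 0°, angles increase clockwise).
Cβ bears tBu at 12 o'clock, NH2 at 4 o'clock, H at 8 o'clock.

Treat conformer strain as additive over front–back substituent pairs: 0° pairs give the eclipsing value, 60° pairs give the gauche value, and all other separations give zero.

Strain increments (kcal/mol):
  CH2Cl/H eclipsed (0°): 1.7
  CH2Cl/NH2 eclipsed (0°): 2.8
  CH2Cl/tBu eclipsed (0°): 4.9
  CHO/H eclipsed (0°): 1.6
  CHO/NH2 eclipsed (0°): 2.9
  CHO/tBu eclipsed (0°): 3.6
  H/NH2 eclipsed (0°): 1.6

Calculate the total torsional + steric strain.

8.0 kcal/mol

This conformer is eclipsed. CHO at 0° is eclipsed with tBu at 0° (3.6); CH2Cl at 120° is eclipsed with NH2 at 120° (2.8); CHO at 240° is eclipsed with H at 240° (1.6). Total 8.0 kcal/mol.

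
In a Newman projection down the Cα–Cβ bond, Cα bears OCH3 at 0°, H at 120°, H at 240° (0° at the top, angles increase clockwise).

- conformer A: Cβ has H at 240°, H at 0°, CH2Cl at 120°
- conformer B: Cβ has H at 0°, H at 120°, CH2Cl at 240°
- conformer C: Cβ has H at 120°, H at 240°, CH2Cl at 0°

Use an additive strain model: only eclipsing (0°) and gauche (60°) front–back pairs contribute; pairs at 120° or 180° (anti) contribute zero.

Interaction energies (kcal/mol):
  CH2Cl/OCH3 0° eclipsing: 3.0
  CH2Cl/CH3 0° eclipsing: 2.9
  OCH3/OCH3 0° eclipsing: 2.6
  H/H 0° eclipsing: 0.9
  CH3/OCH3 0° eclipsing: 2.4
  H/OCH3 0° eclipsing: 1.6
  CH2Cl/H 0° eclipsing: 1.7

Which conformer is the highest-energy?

C

A is eclipsed. OCH3 at 0° is eclipsed with H at 0° (1.6); H at 120° is eclipsed with CH2Cl at 120° (1.7); H at 240° is eclipsed with H at 240° (0.9). Total 4.2 kcal/mol.
B is eclipsed. OCH3 at 0° is eclipsed with H at 0° (1.6); H at 120° is eclipsed with H at 120° (0.9); H at 240° is eclipsed with CH2Cl at 240° (1.7). Total 4.2 kcal/mol.
C is eclipsed. OCH3 at 0° is eclipsed with CH2Cl at 0° (3.0); H at 120° is eclipsed with H at 120° (0.9); H at 240° is eclipsed with H at 240° (0.9). Total 4.8 kcal/mol.
C has the highest total (4.8 kcal/mol).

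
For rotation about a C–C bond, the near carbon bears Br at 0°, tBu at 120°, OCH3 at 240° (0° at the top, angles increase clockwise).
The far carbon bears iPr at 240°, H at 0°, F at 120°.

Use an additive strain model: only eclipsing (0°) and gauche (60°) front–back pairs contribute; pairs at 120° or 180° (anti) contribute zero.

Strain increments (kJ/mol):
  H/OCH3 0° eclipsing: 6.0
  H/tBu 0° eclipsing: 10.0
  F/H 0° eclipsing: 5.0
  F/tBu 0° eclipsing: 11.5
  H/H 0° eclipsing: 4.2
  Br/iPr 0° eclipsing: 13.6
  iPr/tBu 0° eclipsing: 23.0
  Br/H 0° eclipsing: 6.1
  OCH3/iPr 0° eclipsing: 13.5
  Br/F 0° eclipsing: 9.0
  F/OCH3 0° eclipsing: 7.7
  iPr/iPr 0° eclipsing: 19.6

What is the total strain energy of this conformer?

This conformer (eclipsed): Br–H eclipsed, tBu–F eclipsed, OCH3–iPr eclipsed; 6.1 + 11.5 + 13.5 = 31.1 kJ/mol.

31.1 kJ/mol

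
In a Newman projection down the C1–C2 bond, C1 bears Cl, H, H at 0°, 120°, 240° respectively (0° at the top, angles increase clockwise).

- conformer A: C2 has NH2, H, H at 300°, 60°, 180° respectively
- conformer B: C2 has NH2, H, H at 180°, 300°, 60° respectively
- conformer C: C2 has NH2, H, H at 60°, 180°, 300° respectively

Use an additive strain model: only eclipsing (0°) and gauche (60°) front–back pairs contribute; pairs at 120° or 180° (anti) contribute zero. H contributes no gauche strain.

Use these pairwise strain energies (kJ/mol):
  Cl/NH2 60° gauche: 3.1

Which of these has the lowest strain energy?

A (staggered): Cl(0°)/NH2(300°) gauche 3.1 → 3.1 kJ/mol.
B (staggered): no non-H gauche contacts → 0.0 kJ/mol.
C (staggered): Cl(0°)/NH2(60°) gauche 3.1 → 3.1 kJ/mol.
B has the lowest total (0.0 kJ/mol).

B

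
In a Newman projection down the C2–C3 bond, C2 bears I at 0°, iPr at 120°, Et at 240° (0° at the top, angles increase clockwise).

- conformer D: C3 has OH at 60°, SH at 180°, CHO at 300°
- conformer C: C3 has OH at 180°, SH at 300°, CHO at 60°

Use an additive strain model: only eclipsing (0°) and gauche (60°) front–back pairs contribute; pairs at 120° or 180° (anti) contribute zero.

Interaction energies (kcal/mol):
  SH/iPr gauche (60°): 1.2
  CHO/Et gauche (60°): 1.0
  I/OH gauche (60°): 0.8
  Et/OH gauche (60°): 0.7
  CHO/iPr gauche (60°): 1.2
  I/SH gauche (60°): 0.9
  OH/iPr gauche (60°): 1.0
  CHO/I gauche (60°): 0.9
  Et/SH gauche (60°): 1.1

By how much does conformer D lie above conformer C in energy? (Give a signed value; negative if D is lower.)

+0.2 kcal/mol

D (staggered): I–OH gauche, I–CHO gauche, iPr–OH gauche, iPr–SH gauche, Et–SH gauche, Et–CHO gauche; 0.8 + 0.9 + 1.0 + 1.2 + 1.1 + 1.0 = 6.0 kcal/mol.
C (staggered): I–SH gauche, I–CHO gauche, iPr–OH gauche, iPr–CHO gauche, Et–OH gauche, Et–SH gauche; 0.9 + 0.9 + 1.0 + 1.2 + 0.7 + 1.1 = 5.8 kcal/mol.
E(D) − E(C) = 6.0 − 5.8 = +0.2 kcal/mol.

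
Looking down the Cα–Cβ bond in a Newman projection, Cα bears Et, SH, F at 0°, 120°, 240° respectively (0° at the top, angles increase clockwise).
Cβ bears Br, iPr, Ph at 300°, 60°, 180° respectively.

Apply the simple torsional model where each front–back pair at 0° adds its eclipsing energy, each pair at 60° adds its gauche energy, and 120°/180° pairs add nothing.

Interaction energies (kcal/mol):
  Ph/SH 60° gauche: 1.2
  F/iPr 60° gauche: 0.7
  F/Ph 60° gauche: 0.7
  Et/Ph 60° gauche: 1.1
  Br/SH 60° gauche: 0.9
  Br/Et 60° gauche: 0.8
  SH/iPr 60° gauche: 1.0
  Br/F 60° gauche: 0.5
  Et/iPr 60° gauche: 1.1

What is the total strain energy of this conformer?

5.3 kcal/mol

This conformer (staggered): Et–Br gauche, Et–iPr gauche, SH–iPr gauche, SH–Ph gauche, F–Br gauche, F–Ph gauche; 0.8 + 1.1 + 1.0 + 1.2 + 0.5 + 0.7 = 5.3 kcal/mol.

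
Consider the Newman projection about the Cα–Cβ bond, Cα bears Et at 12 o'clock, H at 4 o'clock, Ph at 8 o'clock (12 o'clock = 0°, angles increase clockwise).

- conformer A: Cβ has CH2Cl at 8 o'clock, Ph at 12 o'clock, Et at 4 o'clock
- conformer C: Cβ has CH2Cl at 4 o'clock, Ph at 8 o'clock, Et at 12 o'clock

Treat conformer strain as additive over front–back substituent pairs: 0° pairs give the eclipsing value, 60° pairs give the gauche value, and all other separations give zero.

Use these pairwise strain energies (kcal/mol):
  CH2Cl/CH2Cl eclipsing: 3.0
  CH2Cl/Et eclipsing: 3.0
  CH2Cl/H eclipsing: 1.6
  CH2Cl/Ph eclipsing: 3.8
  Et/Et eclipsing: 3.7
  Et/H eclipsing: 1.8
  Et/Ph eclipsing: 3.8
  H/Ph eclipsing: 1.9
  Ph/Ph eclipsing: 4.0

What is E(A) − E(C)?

A (eclipsed): Et(0°)/Ph(0°) eclipsed 3.8; H(120°)/Et(120°) eclipsed 1.8; Ph(240°)/CH2Cl(240°) eclipsed 3.8 → 9.4 kcal/mol.
C (eclipsed): Et(0°)/Et(0°) eclipsed 3.7; H(120°)/CH2Cl(120°) eclipsed 1.6; Ph(240°)/Ph(240°) eclipsed 4.0 → 9.3 kcal/mol.
E(A) − E(C) = 9.4 − 9.3 = +0.1 kcal/mol.

+0.1 kcal/mol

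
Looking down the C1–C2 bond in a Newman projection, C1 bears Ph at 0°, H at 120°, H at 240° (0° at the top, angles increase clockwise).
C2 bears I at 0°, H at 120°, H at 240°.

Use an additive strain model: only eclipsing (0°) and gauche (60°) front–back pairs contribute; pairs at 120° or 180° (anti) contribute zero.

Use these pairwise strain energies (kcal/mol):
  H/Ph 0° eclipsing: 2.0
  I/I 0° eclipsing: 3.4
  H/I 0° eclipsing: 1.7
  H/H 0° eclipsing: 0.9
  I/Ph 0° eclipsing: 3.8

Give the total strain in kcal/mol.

5.6 kcal/mol

This conformer (eclipsed): Ph(0°)/I(0°) eclipsed 3.8; H(120°)/H(120°) eclipsed 0.9; H(240°)/H(240°) eclipsed 0.9 → 5.6 kcal/mol.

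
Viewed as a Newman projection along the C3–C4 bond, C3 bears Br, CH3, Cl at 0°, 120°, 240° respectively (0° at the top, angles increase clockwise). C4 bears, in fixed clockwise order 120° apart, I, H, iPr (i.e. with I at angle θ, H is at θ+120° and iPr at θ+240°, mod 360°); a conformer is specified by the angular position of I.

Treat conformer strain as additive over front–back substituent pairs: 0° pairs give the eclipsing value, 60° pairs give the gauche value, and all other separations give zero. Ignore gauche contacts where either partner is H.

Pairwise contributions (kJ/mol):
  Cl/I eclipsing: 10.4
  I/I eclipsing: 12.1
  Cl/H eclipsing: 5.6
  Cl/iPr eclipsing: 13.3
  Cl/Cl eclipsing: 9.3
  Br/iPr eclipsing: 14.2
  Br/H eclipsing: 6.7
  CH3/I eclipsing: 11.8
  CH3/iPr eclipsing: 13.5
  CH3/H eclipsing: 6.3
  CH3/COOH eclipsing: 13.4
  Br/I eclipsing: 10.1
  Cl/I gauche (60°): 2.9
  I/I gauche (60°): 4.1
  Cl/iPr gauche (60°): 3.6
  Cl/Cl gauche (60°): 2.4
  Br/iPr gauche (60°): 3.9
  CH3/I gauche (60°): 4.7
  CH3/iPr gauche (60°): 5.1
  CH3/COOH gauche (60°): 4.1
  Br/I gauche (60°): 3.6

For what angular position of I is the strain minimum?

I at 0° (eclipsed): Br(0°)/I(0°) eclipsed 10.1; CH3(120°)/H(120°) eclipsed 6.3; Cl(240°)/iPr(240°) eclipsed 13.3 → 29.7 kJ/mol.
I at 60° (staggered): Br(0°)/I(60°) gauche 3.6; Br(0°)/iPr(300°) gauche 3.9; CH3(120°)/I(60°) gauche 4.7; Cl(240°)/iPr(300°) gauche 3.6 → 15.8 kJ/mol.
I at 120° (eclipsed): Br(0°)/iPr(0°) eclipsed 14.2; CH3(120°)/I(120°) eclipsed 11.8; Cl(240°)/H(240°) eclipsed 5.6 → 31.6 kJ/mol.
I at 180° (staggered): Br(0°)/iPr(60°) gauche 3.9; CH3(120°)/I(180°) gauche 4.7; CH3(120°)/iPr(60°) gauche 5.1; Cl(240°)/I(180°) gauche 2.9 → 16.6 kJ/mol.
I at 240° (eclipsed): Br(0°)/H(0°) eclipsed 6.7; CH3(120°)/iPr(120°) eclipsed 13.5; Cl(240°)/I(240°) eclipsed 10.4 → 30.6 kJ/mol.
I at 300° (staggered): Br(0°)/I(300°) gauche 3.6; CH3(120°)/iPr(180°) gauche 5.1; Cl(240°)/I(300°) gauche 2.9; Cl(240°)/iPr(180°) gauche 3.6 → 15.2 kJ/mol.
The minimum (15.2 kJ/mol) occurs with I at 300°.

300°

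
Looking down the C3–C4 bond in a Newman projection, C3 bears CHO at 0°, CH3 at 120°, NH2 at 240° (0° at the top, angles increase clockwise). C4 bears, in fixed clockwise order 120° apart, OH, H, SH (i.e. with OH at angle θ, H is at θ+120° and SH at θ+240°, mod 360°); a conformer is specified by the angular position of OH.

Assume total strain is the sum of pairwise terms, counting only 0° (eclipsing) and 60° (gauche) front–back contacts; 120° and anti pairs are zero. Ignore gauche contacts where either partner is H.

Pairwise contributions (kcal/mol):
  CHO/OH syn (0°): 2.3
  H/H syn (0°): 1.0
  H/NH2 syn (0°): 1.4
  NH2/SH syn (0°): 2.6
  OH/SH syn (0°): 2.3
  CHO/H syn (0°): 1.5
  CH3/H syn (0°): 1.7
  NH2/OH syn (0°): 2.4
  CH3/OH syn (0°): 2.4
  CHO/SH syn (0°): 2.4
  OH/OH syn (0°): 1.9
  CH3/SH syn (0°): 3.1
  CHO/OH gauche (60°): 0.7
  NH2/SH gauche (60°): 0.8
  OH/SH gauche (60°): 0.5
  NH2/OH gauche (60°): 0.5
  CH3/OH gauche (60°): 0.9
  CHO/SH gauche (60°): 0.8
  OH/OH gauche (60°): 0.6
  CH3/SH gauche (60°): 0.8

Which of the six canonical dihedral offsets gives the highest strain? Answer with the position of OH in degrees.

240°

OH at 0° (eclipsed): CHO(0°)/OH(0°) eclipsed 2.3; CH3(120°)/H(120°) eclipsed 1.7; NH2(240°)/SH(240°) eclipsed 2.6 → 6.6 kcal/mol.
OH at 60° (staggered): CHO(0°)/OH(60°) gauche 0.7; CHO(0°)/SH(300°) gauche 0.8; CH3(120°)/OH(60°) gauche 0.9; NH2(240°)/SH(300°) gauche 0.8 → 3.2 kcal/mol.
OH at 120° (eclipsed): CHO(0°)/SH(0°) eclipsed 2.4; CH3(120°)/OH(120°) eclipsed 2.4; NH2(240°)/H(240°) eclipsed 1.4 → 6.2 kcal/mol.
OH at 180° (staggered): CHO(0°)/SH(60°) gauche 0.8; CH3(120°)/OH(180°) gauche 0.9; CH3(120°)/SH(60°) gauche 0.8; NH2(240°)/OH(180°) gauche 0.5 → 3.0 kcal/mol.
OH at 240° (eclipsed): CHO(0°)/H(0°) eclipsed 1.5; CH3(120°)/SH(120°) eclipsed 3.1; NH2(240°)/OH(240°) eclipsed 2.4 → 7.0 kcal/mol.
OH at 300° (staggered): CHO(0°)/OH(300°) gauche 0.7; CH3(120°)/SH(180°) gauche 0.8; NH2(240°)/OH(300°) gauche 0.5; NH2(240°)/SH(180°) gauche 0.8 → 2.8 kcal/mol.
The maximum (7.0 kcal/mol) occurs with OH at 240°.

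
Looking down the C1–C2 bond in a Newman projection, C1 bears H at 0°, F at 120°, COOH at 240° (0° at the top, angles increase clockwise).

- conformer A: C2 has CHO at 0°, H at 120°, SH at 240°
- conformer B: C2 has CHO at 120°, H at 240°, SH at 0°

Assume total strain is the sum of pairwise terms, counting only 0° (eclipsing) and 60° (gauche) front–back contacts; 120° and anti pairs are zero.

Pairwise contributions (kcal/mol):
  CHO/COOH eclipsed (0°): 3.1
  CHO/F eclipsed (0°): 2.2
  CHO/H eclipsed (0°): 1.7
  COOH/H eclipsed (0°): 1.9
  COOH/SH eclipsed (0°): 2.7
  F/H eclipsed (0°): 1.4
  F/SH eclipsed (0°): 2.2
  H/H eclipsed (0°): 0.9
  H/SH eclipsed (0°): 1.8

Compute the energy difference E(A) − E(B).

A is eclipsed. H at 0° is eclipsed with CHO at 0° (1.7); F at 120° is eclipsed with H at 120° (1.4); COOH at 240° is eclipsed with SH at 240° (2.7). Total 5.8 kcal/mol.
B is eclipsed. H at 0° is eclipsed with SH at 0° (1.8); F at 120° is eclipsed with CHO at 120° (2.2); COOH at 240° is eclipsed with H at 240° (1.9). Total 5.9 kcal/mol.
E(A) − E(B) = 5.8 − 5.9 = -0.1 kcal/mol.

-0.1 kcal/mol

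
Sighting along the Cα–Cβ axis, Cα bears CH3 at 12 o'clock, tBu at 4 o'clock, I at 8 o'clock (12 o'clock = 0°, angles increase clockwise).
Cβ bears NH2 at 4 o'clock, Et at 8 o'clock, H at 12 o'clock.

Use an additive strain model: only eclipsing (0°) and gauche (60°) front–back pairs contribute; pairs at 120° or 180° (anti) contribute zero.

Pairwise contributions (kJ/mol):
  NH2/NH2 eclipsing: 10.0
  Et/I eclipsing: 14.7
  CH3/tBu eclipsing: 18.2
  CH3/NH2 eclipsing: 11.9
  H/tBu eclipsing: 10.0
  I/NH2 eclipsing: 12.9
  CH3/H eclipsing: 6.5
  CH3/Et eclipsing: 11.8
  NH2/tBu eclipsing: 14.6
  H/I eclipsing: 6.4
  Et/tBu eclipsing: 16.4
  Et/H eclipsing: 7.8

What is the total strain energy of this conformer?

35.8 kJ/mol

This conformer is eclipsed. CH3 at 0° is eclipsed with H at 0° (6.5); tBu at 120° is eclipsed with NH2 at 120° (14.6); I at 240° is eclipsed with Et at 240° (14.7). Total 35.8 kJ/mol.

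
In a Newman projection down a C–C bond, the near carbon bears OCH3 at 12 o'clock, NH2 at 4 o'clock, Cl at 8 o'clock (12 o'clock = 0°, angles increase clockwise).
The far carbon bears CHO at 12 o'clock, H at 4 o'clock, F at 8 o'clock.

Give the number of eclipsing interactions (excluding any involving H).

2

Non-H eclipsing pairs: OCH3(0°)/CHO(0°); Cl(240°)/F(240°) — 2 interactions.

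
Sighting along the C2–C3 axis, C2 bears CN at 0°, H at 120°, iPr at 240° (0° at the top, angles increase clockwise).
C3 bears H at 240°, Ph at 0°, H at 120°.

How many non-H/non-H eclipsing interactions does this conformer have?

1

Non-H eclipsing pairs: CN(0°)/Ph(0°) — 1 interaction.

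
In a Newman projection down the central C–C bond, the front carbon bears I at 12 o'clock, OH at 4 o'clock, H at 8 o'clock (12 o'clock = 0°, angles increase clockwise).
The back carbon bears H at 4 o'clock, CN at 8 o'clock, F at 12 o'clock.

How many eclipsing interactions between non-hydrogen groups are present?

1

Non-H eclipsing pairs: I(0°)/F(0°) — 1 interaction.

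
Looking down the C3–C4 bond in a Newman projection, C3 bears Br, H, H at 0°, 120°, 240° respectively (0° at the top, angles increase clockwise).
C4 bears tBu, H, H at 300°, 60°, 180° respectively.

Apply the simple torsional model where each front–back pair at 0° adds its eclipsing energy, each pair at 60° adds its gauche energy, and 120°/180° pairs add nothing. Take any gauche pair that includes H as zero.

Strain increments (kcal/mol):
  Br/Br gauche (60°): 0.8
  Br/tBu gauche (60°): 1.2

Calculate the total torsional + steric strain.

1.2 kcal/mol

This conformer (staggered): Br(0°)/tBu(300°) gauche 1.2 → 1.2 kcal/mol.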